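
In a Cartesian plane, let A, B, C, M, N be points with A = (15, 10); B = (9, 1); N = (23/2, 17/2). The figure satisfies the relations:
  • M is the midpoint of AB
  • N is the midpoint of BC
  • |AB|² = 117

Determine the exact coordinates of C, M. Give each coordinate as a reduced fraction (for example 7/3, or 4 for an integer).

1. M_x = 12  [2·M = A+B = (15, 10)+(9, 1)]
2. M_y = 11/2  [2·M = A+B = (15, 10)+(9, 1)]
   so M = (12, 11/2)
3. C_x = 14  [C = 2·N−B = 2·(23/2, 17/2)−(9, 1)]
4. C_y = 16  [C = 2·N−B = 2·(23/2, 17/2)−(9, 1)]
   so C = (14, 16)

C = (14, 16)
M = (12, 11/2)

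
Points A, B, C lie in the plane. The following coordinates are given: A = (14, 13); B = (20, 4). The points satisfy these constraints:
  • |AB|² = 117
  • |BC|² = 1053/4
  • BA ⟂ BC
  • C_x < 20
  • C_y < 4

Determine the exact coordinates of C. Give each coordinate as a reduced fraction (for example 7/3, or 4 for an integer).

1. C_x = 13/2  [[BA ⟂ BC ⇒ -6x+9y+84=0] ∩ [|C−(20, 4)|²=1053/4]]
2. C_y = -5  [[BA ⟂ BC ⇒ -6x+9y+84=0] ∩ [|C−(20, 4)|²=1053/4]]
   so C = (13/2, -5)

C = (13/2, -5)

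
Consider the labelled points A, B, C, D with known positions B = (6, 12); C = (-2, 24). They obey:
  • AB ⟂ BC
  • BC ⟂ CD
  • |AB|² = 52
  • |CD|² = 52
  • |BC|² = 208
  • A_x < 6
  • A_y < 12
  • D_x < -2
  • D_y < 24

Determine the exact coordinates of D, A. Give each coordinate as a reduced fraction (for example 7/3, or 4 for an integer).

1. D_x = -8  [[BC ⟂ CD ⇒ -8x+12y-304=0] ∩ [|D−(-2, 24)|²=52]]
2. D_y = 20  [[BC ⟂ CD ⇒ -8x+12y-304=0] ∩ [|D−(-2, 24)|²=52]]
   so D = (-8, 20)
3. A_x = 0  [[AB ⟂ BC ⇒ 8x-12y+96=0] ∩ [|A−(6, 12)|²=52]]
4. A_y = 8  [[AB ⟂ BC ⇒ 8x-12y+96=0] ∩ [|A−(6, 12)|²=52]]
   so A = (0, 8)

D = (-8, 20)
A = (0, 8)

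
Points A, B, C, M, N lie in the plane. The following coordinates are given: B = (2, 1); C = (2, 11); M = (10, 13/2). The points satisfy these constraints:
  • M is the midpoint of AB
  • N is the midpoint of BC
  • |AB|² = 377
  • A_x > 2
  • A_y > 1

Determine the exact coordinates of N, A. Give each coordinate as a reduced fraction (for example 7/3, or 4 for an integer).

1. A_x = 18  [A = 2·M−B = 2·(10, 13/2)−(2, 1)]
2. A_y = 12  [A = 2·M−B = 2·(10, 13/2)−(2, 1)]
   so A = (18, 12)
3. N_x = 2  [2·N = B+C = (2, 1)+(2, 11)]
4. N_y = 6  [2·N = B+C = (2, 1)+(2, 11)]
   so N = (2, 6)

N = (2, 6)
A = (18, 12)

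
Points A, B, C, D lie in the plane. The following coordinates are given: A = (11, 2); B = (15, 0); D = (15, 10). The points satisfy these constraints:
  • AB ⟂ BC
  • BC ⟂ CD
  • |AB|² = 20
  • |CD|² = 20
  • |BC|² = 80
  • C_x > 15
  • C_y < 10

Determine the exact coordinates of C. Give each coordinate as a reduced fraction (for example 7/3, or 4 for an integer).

1. C_x = 19  [[AB ⟂ BC ⇒ 4x-2y-60=0] ∩ [|C−(15, 10)|²=20]]
2. C_y = 8  [[AB ⟂ BC ⇒ 4x-2y-60=0] ∩ [|C−(15, 10)|²=20]]
   so C = (19, 8)

C = (19, 8)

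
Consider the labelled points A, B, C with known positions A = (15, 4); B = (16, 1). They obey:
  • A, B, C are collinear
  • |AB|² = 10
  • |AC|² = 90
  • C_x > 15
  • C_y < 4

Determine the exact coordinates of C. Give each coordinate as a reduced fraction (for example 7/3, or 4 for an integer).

1. C_x = 18  [[A, B, C are collinear ⇒ 3x+1y-49=0] ∩ [|C−(15, 4)|²=90]]
2. C_y = -5  [[A, B, C are collinear ⇒ 3x+1y-49=0] ∩ [|C−(15, 4)|²=90]]
   so C = (18, -5)

C = (18, -5)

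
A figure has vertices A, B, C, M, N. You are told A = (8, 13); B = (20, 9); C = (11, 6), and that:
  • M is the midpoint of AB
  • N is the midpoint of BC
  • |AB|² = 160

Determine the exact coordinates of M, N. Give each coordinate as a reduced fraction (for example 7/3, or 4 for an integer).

1. M_x = 14  [2·M = A+B = (8, 13)+(20, 9)]
2. M_y = 11  [2·M = A+B = (8, 13)+(20, 9)]
   so M = (14, 11)
3. N_x = 31/2  [2·N = B+C = (20, 9)+(11, 6)]
4. N_y = 15/2  [2·N = B+C = (20, 9)+(11, 6)]
   so N = (31/2, 15/2)

M = (14, 11)
N = (31/2, 15/2)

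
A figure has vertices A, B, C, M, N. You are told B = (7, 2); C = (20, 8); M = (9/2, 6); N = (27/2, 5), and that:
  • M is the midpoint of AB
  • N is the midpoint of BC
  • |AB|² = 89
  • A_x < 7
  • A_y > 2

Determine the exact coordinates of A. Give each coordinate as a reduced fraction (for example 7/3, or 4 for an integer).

1. A_x = 2  [A = 2·M−B = 2·(9/2, 6)−(7, 2)]
2. A_y = 10  [A = 2·M−B = 2·(9/2, 6)−(7, 2)]
   so A = (2, 10)

A = (2, 10)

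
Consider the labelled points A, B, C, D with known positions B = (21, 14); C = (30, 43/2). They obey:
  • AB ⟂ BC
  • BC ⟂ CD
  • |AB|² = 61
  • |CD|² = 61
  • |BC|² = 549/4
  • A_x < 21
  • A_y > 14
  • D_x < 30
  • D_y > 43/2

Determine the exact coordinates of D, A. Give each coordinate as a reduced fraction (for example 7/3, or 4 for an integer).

1. D_x = 25  [[BC ⟂ CD ⇒ 9x+15/2y-1725/4=0] ∩ [|D−(30, 43/2)|²=61]]
2. D_y = 55/2  [[BC ⟂ CD ⇒ 9x+15/2y-1725/4=0] ∩ [|D−(30, 43/2)|²=61]]
   so D = (25, 55/2)
3. A_x = 16  [[AB ⟂ BC ⇒ -9x-15/2y+294=0] ∩ [|A−(21, 14)|²=61]]
4. A_y = 20  [[AB ⟂ BC ⇒ -9x-15/2y+294=0] ∩ [|A−(21, 14)|²=61]]
   so A = (16, 20)

D = (25, 55/2)
A = (16, 20)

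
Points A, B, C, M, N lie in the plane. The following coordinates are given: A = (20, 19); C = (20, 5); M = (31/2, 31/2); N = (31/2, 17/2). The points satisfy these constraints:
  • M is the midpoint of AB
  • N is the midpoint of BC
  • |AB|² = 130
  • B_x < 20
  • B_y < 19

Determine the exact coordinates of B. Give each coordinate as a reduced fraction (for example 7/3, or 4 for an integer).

1. B_x = 11  [B = 2·M−A = 2·(31/2, 31/2)−(20, 19)]
2. B_y = 12  [B = 2·M−A = 2·(31/2, 31/2)−(20, 19)]
   so B = (11, 12)

B = (11, 12)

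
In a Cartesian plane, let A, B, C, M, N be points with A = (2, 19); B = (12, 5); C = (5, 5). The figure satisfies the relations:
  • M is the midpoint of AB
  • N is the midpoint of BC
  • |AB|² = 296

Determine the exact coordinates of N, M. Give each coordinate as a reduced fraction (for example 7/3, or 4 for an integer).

N = (17/2, 5)
M = (7, 12)

1. M_x = 7  [2·M = A+B = (2, 19)+(12, 5)]
2. M_y = 12  [2·M = A+B = (2, 19)+(12, 5)]
   so M = (7, 12)
3. N_x = 17/2  [2·N = B+C = (12, 5)+(5, 5)]
4. N_y = 5  [2·N = B+C = (12, 5)+(5, 5)]
   so N = (17/2, 5)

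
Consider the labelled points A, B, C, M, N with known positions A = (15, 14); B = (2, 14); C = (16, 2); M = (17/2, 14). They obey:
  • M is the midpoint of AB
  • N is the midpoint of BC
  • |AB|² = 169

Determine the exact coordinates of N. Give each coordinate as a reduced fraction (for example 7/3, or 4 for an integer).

N = (9, 8)

1. N_x = 9  [2·N = B+C = (2, 14)+(16, 2)]
2. N_y = 8  [2·N = B+C = (2, 14)+(16, 2)]
   so N = (9, 8)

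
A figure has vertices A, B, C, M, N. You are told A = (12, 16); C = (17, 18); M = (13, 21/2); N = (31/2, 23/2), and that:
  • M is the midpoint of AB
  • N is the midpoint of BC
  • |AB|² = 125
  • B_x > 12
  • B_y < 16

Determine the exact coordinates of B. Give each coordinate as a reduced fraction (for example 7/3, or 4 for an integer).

B = (14, 5)

1. B_x = 14  [B = 2·M−A = 2·(13, 21/2)−(12, 16)]
2. B_y = 5  [B = 2·M−A = 2·(13, 21/2)−(12, 16)]
   so B = (14, 5)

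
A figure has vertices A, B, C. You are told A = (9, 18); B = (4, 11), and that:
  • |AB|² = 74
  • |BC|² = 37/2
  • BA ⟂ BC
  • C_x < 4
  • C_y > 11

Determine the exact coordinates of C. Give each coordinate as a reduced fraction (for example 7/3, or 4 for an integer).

C = (1/2, 27/2)

1. C_x = 1/2  [[BA ⟂ BC ⇒ 5x+7y-97=0] ∩ [|C−(4, 11)|²=37/2]]
2. C_y = 27/2  [[BA ⟂ BC ⇒ 5x+7y-97=0] ∩ [|C−(4, 11)|²=37/2]]
   so C = (1/2, 27/2)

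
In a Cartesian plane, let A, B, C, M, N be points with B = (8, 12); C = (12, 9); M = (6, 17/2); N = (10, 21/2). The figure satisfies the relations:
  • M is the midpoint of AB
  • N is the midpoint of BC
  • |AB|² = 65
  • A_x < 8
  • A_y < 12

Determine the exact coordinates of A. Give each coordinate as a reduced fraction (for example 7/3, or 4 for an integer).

1. A_x = 4  [A = 2·M−B = 2·(6, 17/2)−(8, 12)]
2. A_y = 5  [A = 2·M−B = 2·(6, 17/2)−(8, 12)]
   so A = (4, 5)

A = (4, 5)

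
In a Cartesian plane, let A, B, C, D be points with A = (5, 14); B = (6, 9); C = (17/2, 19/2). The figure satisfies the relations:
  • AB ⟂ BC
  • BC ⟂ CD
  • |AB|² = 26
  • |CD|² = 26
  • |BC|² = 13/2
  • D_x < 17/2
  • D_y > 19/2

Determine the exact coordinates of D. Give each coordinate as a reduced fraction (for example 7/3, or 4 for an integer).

D = (15/2, 29/2)

1. D_x = 15/2  [[BC ⟂ CD ⇒ 5/2x+1/2y-26=0] ∩ [|D−(17/2, 19/2)|²=26]]
2. D_y = 29/2  [[BC ⟂ CD ⇒ 5/2x+1/2y-26=0] ∩ [|D−(17/2, 19/2)|²=26]]
   so D = (15/2, 29/2)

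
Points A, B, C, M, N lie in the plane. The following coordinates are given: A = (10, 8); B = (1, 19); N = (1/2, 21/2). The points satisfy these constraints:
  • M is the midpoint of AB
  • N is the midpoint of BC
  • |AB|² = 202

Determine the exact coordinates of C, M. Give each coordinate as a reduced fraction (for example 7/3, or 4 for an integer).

1. M_x = 11/2  [2·M = A+B = (10, 8)+(1, 19)]
2. M_y = 27/2  [2·M = A+B = (10, 8)+(1, 19)]
   so M = (11/2, 27/2)
3. C_x = 0  [C = 2·N−B = 2·(1/2, 21/2)−(1, 19)]
4. C_y = 2  [C = 2·N−B = 2·(1/2, 21/2)−(1, 19)]
   so C = (0, 2)

C = (0, 2)
M = (11/2, 27/2)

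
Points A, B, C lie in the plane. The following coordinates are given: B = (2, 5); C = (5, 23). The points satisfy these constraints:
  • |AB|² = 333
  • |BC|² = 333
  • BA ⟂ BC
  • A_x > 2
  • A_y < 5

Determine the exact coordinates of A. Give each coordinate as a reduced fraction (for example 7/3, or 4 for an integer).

1. A_x = 20  [[BA ⟂ BC ⇒ 3x+18y-96=0] ∩ [|A−(2, 5)|²=333]]
2. A_y = 2  [[BA ⟂ BC ⇒ 3x+18y-96=0] ∩ [|A−(2, 5)|²=333]]
   so A = (20, 2)

A = (20, 2)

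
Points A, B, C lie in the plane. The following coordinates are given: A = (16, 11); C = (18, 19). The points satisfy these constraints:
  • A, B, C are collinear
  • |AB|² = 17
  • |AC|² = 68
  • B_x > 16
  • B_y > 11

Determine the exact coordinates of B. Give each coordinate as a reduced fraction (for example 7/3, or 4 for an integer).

1. B_x = 17  [[A, B, C are collinear ⇒ 8x-2y-106=0] ∩ [|B−(16, 11)|²=17]]
2. B_y = 15  [[A, B, C are collinear ⇒ 8x-2y-106=0] ∩ [|B−(16, 11)|²=17]]
   so B = (17, 15)

B = (17, 15)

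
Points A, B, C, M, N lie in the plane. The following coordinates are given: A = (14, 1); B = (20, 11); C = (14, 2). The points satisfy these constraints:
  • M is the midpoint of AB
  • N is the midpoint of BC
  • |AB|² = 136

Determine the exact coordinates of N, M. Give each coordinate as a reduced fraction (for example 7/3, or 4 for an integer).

1. M_x = 17  [2·M = A+B = (14, 1)+(20, 11)]
2. M_y = 6  [2·M = A+B = (14, 1)+(20, 11)]
   so M = (17, 6)
3. N_x = 17  [2·N = B+C = (20, 11)+(14, 2)]
4. N_y = 13/2  [2·N = B+C = (20, 11)+(14, 2)]
   so N = (17, 13/2)

N = (17, 13/2)
M = (17, 6)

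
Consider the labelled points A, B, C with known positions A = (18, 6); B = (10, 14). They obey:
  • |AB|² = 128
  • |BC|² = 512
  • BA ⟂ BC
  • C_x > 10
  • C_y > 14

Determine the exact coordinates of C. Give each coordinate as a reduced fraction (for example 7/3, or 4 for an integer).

1. C_x = 26  [[BA ⟂ BC ⇒ 8x-8y+32=0] ∩ [|C−(10, 14)|²=512]]
2. C_y = 30  [[BA ⟂ BC ⇒ 8x-8y+32=0] ∩ [|C−(10, 14)|²=512]]
   so C = (26, 30)

C = (26, 30)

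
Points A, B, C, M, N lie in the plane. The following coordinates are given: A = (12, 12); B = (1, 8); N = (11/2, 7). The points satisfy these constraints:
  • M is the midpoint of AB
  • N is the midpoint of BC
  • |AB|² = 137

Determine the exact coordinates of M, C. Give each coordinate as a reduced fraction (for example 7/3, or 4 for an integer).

M = (13/2, 10)
C = (10, 6)

1. M_x = 13/2  [2·M = A+B = (12, 12)+(1, 8)]
2. M_y = 10  [2·M = A+B = (12, 12)+(1, 8)]
   so M = (13/2, 10)
3. C_x = 10  [C = 2·N−B = 2·(11/2, 7)−(1, 8)]
4. C_y = 6  [C = 2·N−B = 2·(11/2, 7)−(1, 8)]
   so C = (10, 6)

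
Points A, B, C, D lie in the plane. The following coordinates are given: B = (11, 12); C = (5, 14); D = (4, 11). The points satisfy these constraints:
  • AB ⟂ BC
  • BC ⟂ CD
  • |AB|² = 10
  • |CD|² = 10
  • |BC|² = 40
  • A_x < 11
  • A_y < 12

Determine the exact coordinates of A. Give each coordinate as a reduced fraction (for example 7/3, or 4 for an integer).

A = (10, 9)

1. A_x = 10  [[AB ⟂ BC ⇒ 6x-2y-42=0] ∩ [|A−(11, 12)|²=10]]
2. A_y = 9  [[AB ⟂ BC ⇒ 6x-2y-42=0] ∩ [|A−(11, 12)|²=10]]
   so A = (10, 9)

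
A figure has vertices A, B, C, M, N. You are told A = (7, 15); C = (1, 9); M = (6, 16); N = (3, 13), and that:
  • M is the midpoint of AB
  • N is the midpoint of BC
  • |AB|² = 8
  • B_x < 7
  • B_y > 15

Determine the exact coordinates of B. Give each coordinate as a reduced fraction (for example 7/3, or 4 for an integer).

B = (5, 17)

1. B_x = 5  [B = 2·M−A = 2·(6, 16)−(7, 15)]
2. B_y = 17  [B = 2·M−A = 2·(6, 16)−(7, 15)]
   so B = (5, 17)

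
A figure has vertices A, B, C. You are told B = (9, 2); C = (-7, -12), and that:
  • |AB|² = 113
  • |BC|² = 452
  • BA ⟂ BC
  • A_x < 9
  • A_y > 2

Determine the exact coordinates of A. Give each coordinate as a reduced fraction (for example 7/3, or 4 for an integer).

A = (2, 10)

1. A_x = 2  [[BA ⟂ BC ⇒ -16x-14y+172=0] ∩ [|A−(9, 2)|²=113]]
2. A_y = 10  [[BA ⟂ BC ⇒ -16x-14y+172=0] ∩ [|A−(9, 2)|²=113]]
   so A = (2, 10)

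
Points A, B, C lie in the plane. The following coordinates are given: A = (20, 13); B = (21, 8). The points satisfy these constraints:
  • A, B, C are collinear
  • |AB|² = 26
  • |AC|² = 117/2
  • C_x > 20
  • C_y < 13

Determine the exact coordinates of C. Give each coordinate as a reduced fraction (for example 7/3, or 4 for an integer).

C = (43/2, 11/2)

1. C_x = 43/2  [[A, B, C are collinear ⇒ 5x+1y-113=0] ∩ [|C−(20, 13)|²=117/2]]
2. C_y = 11/2  [[A, B, C are collinear ⇒ 5x+1y-113=0] ∩ [|C−(20, 13)|²=117/2]]
   so C = (43/2, 11/2)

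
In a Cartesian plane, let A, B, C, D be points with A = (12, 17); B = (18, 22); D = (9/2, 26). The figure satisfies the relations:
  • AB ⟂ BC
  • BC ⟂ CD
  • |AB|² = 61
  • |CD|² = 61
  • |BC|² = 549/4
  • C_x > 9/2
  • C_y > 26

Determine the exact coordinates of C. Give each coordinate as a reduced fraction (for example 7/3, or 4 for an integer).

C = (21/2, 31)

1. C_x = 21/2  [[AB ⟂ BC ⇒ 6x+5y-218=0] ∩ [|C−(9/2, 26)|²=61]]
2. C_y = 31  [[AB ⟂ BC ⇒ 6x+5y-218=0] ∩ [|C−(9/2, 26)|²=61]]
   so C = (21/2, 31)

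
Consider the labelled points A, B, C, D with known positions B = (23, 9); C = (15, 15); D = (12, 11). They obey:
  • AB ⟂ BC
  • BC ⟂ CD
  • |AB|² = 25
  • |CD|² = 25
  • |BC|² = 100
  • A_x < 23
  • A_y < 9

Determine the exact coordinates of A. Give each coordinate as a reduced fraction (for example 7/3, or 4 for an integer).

A = (20, 5)

1. A_x = 20  [[AB ⟂ BC ⇒ 8x-6y-130=0] ∩ [|A−(23, 9)|²=25]]
2. A_y = 5  [[AB ⟂ BC ⇒ 8x-6y-130=0] ∩ [|A−(23, 9)|²=25]]
   so A = (20, 5)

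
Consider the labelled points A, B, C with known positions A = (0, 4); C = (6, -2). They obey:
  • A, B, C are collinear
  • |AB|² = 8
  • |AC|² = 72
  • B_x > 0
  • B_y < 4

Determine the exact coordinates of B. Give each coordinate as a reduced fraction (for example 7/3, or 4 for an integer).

B = (2, 2)

1. B_x = 2  [[A, B, C are collinear ⇒ -6x-6y+24=0] ∩ [|B−(0, 4)|²=8]]
2. B_y = 2  [[A, B, C are collinear ⇒ -6x-6y+24=0] ∩ [|B−(0, 4)|²=8]]
   so B = (2, 2)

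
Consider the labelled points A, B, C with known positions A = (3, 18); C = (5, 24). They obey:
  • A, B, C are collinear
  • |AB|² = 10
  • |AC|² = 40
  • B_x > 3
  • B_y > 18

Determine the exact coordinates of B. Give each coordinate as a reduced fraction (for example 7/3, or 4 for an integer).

1. B_x = 4  [[A, B, C are collinear ⇒ 6x-2y+18=0] ∩ [|B−(3, 18)|²=10]]
2. B_y = 21  [[A, B, C are collinear ⇒ 6x-2y+18=0] ∩ [|B−(3, 18)|²=10]]
   so B = (4, 21)

B = (4, 21)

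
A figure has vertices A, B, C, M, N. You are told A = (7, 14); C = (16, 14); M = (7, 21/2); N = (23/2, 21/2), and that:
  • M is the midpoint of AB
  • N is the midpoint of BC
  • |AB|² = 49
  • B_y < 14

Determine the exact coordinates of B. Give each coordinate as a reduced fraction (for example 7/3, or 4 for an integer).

1. B_x = 7  [B = 2·M−A = 2·(7, 21/2)−(7, 14)]
2. B_y = 7  [B = 2·M−A = 2·(7, 21/2)−(7, 14)]
   so B = (7, 7)

B = (7, 7)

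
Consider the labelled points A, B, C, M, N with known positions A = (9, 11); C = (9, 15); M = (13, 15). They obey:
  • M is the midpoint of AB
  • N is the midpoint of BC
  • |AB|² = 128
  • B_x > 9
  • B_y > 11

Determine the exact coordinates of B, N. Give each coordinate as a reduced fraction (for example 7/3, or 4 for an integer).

B = (17, 19)
N = (13, 17)

1. B_x = 17  [B = 2·M−A = 2·(13, 15)−(9, 11)]
2. B_y = 19  [B = 2·M−A = 2·(13, 15)−(9, 11)]
   so B = (17, 19)
3. N_x = 13  [2·N = B+C = (17, 19)+(9, 15)]
4. N_y = 17  [2·N = B+C = (17, 19)+(9, 15)]
   so N = (13, 17)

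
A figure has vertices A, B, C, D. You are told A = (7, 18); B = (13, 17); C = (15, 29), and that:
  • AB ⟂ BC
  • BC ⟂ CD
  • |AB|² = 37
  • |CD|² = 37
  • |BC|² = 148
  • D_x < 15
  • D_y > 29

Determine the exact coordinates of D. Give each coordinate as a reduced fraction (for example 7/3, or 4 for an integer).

1. D_x = 9  [[BC ⟂ CD ⇒ 2x+12y-378=0] ∩ [|D−(15, 29)|²=37]]
2. D_y = 30  [[BC ⟂ CD ⇒ 2x+12y-378=0] ∩ [|D−(15, 29)|²=37]]
   so D = (9, 30)

D = (9, 30)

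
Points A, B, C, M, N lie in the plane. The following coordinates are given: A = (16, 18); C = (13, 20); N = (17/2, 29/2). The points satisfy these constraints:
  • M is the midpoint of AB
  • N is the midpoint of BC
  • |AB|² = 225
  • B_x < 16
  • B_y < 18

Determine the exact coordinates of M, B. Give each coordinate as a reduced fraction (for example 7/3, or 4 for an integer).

1. B_x = 4  [B = 2·N−C = 2·(17/2, 29/2)−(13, 20)]
2. B_y = 9  [B = 2·N−C = 2·(17/2, 29/2)−(13, 20)]
   so B = (4, 9)
3. M_x = 10  [2·M = A+B = (16, 18)+(4, 9)]
4. M_y = 27/2  [2·M = A+B = (16, 18)+(4, 9)]
   so M = (10, 27/2)

M = (10, 27/2)
B = (4, 9)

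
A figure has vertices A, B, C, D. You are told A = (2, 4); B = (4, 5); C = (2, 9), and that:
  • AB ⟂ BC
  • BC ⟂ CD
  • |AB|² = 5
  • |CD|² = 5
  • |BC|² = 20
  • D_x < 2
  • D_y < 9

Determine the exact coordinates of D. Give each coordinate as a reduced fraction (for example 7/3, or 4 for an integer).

D = (0, 8)

1. D_x = 0  [[BC ⟂ CD ⇒ -2x+4y-32=0] ∩ [|D−(2, 9)|²=5]]
2. D_y = 8  [[BC ⟂ CD ⇒ -2x+4y-32=0] ∩ [|D−(2, 9)|²=5]]
   so D = (0, 8)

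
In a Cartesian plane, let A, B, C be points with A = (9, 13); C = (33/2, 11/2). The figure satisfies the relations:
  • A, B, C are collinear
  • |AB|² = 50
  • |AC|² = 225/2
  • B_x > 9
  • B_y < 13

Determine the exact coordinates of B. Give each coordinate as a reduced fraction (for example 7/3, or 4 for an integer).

1. B_x = 14  [[A, B, C are collinear ⇒ -15/2x-15/2y+165=0] ∩ [|B−(9, 13)|²=50]]
2. B_y = 8  [[A, B, C are collinear ⇒ -15/2x-15/2y+165=0] ∩ [|B−(9, 13)|²=50]]
   so B = (14, 8)

B = (14, 8)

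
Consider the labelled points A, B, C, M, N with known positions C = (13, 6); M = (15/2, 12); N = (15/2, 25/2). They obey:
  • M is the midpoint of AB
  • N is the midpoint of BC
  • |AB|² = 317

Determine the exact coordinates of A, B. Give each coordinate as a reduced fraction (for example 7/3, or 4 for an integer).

1. B_x = 2  [B = 2·N−C = 2·(15/2, 25/2)−(13, 6)]
2. B_y = 19  [B = 2·N−C = 2·(15/2, 25/2)−(13, 6)]
   so B = (2, 19)
3. A_x = 13  [A = 2·M−B = 2·(15/2, 12)−(2, 19)]
4. A_y = 5  [A = 2·M−B = 2·(15/2, 12)−(2, 19)]
   so A = (13, 5)

A = (13, 5)
B = (2, 19)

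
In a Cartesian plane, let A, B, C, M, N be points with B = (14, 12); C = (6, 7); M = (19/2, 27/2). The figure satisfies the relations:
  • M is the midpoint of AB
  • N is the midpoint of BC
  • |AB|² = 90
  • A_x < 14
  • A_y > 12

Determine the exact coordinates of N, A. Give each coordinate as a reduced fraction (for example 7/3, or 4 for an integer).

1. A_x = 5  [A = 2·M−B = 2·(19/2, 27/2)−(14, 12)]
2. A_y = 15  [A = 2·M−B = 2·(19/2, 27/2)−(14, 12)]
   so A = (5, 15)
3. N_x = 10  [2·N = B+C = (14, 12)+(6, 7)]
4. N_y = 19/2  [2·N = B+C = (14, 12)+(6, 7)]
   so N = (10, 19/2)

N = (10, 19/2)
A = (5, 15)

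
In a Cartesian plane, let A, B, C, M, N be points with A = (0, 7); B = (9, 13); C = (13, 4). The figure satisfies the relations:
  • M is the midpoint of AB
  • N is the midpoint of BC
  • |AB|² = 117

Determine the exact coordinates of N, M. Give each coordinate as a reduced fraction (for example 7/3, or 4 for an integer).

N = (11, 17/2)
M = (9/2, 10)

1. M_x = 9/2  [2·M = A+B = (0, 7)+(9, 13)]
2. M_y = 10  [2·M = A+B = (0, 7)+(9, 13)]
   so M = (9/2, 10)
3. N_x = 11  [2·N = B+C = (9, 13)+(13, 4)]
4. N_y = 17/2  [2·N = B+C = (9, 13)+(13, 4)]
   so N = (11, 17/2)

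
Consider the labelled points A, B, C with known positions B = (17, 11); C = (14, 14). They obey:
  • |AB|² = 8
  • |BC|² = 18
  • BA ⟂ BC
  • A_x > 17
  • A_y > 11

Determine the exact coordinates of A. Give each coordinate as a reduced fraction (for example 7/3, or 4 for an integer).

1. A_x = 19  [[BA ⟂ BC ⇒ -3x+3y+18=0] ∩ [|A−(17, 11)|²=8]]
2. A_y = 13  [[BA ⟂ BC ⇒ -3x+3y+18=0] ∩ [|A−(17, 11)|²=8]]
   so A = (19, 13)

A = (19, 13)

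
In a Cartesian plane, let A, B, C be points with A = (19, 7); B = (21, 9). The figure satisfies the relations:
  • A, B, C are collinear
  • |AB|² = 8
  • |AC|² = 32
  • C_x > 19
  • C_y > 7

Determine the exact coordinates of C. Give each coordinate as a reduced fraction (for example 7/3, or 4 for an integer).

C = (23, 11)

1. C_x = 23  [[A, B, C are collinear ⇒ -2x+2y+24=0] ∩ [|C−(19, 7)|²=32]]
2. C_y = 11  [[A, B, C are collinear ⇒ -2x+2y+24=0] ∩ [|C−(19, 7)|²=32]]
   so C = (23, 11)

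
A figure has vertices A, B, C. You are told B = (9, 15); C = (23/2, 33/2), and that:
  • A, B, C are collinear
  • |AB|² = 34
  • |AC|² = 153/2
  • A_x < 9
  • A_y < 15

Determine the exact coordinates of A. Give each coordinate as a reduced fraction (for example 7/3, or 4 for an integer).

A = (4, 12)

1. A_x = 4  [[A, B, C are collinear ⇒ -3/2x+5/2y-24=0] ∩ [|A−(9, 15)|²=34]]
2. A_y = 12  [[A, B, C are collinear ⇒ -3/2x+5/2y-24=0] ∩ [|A−(9, 15)|²=34]]
   so A = (4, 12)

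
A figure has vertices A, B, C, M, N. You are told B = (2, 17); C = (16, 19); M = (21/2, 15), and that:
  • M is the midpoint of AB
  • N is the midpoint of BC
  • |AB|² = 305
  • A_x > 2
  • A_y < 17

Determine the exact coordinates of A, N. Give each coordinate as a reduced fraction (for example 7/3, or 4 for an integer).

1. A_x = 19  [A = 2·M−B = 2·(21/2, 15)−(2, 17)]
2. A_y = 13  [A = 2·M−B = 2·(21/2, 15)−(2, 17)]
   so A = (19, 13)
3. N_x = 9  [2·N = B+C = (2, 17)+(16, 19)]
4. N_y = 18  [2·N = B+C = (2, 17)+(16, 19)]
   so N = (9, 18)

A = (19, 13)
N = (9, 18)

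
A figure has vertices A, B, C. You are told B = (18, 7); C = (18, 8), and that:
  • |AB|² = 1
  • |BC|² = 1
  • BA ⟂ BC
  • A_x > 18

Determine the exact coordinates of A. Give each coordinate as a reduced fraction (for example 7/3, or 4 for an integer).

A = (19, 7)

1. A_x = 19  [[BA ⟂ BC ⇒ 1y-7=0] ∩ [|A−(18, 7)|²=1]]
2. A_y = 7  [[BA ⟂ BC ⇒ 1y-7=0] ∩ [|A−(18, 7)|²=1]]
   so A = (19, 7)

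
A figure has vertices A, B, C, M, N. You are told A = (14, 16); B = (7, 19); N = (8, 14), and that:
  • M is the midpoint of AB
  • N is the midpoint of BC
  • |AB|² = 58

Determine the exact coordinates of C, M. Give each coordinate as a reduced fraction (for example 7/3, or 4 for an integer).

1. M_x = 21/2  [2·M = A+B = (14, 16)+(7, 19)]
2. M_y = 35/2  [2·M = A+B = (14, 16)+(7, 19)]
   so M = (21/2, 35/2)
3. C_x = 9  [C = 2·N−B = 2·(8, 14)−(7, 19)]
4. C_y = 9  [C = 2·N−B = 2·(8, 14)−(7, 19)]
   so C = (9, 9)

C = (9, 9)
M = (21/2, 35/2)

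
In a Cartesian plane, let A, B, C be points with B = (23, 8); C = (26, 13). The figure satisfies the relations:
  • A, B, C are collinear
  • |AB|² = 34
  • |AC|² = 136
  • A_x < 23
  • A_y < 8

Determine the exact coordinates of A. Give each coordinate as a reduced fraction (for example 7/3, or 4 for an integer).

A = (20, 3)

1. A_x = 20  [[A, B, C are collinear ⇒ -5x+3y+91=0] ∩ [|A−(23, 8)|²=34]]
2. A_y = 3  [[A, B, C are collinear ⇒ -5x+3y+91=0] ∩ [|A−(23, 8)|²=34]]
   so A = (20, 3)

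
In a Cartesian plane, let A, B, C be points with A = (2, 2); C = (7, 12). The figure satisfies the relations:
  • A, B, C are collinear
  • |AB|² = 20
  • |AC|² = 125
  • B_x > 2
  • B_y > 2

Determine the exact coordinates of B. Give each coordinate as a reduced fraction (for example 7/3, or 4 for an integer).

1. B_x = 4  [[A, B, C are collinear ⇒ 10x-5y-10=0] ∩ [|B−(2, 2)|²=20]]
2. B_y = 6  [[A, B, C are collinear ⇒ 10x-5y-10=0] ∩ [|B−(2, 2)|²=20]]
   so B = (4, 6)

B = (4, 6)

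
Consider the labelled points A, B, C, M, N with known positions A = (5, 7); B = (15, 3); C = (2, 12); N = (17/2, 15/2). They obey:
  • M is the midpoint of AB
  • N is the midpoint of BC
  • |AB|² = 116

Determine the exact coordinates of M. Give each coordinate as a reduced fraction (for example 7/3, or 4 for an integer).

M = (10, 5)

1. M_x = 10  [2·M = A+B = (5, 7)+(15, 3)]
2. M_y = 5  [2·M = A+B = (5, 7)+(15, 3)]
   so M = (10, 5)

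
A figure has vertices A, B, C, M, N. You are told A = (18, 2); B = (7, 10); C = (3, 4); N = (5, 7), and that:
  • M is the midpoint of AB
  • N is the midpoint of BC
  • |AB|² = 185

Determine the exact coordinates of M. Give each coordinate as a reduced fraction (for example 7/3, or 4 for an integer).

M = (25/2, 6)

1. M_x = 25/2  [2·M = A+B = (18, 2)+(7, 10)]
2. M_y = 6  [2·M = A+B = (18, 2)+(7, 10)]
   so M = (25/2, 6)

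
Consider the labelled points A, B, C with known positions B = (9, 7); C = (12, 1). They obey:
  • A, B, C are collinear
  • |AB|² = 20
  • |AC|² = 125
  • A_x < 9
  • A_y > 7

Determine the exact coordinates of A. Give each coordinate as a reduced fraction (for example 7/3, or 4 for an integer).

A = (7, 11)

1. A_x = 7  [[A, B, C are collinear ⇒ 6x+3y-75=0] ∩ [|A−(9, 7)|²=20]]
2. A_y = 11  [[A, B, C are collinear ⇒ 6x+3y-75=0] ∩ [|A−(9, 7)|²=20]]
   so A = (7, 11)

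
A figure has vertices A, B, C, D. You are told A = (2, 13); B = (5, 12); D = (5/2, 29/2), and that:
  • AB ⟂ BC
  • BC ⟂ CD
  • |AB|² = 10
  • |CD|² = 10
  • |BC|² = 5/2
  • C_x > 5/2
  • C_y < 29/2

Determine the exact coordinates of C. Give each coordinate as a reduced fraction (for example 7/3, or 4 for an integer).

1. C_x = 11/2  [[AB ⟂ BC ⇒ 3x-1y-3=0] ∩ [|C−(5/2, 29/2)|²=10]]
2. C_y = 27/2  [[AB ⟂ BC ⇒ 3x-1y-3=0] ∩ [|C−(5/2, 29/2)|²=10]]
   so C = (11/2, 27/2)

C = (11/2, 27/2)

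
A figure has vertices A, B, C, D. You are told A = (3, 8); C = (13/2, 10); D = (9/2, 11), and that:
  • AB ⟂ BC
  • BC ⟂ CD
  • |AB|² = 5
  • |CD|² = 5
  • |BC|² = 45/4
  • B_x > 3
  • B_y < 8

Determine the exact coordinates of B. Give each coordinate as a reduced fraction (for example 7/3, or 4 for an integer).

1. B_x = 5  [[BC ⟂ CD ⇒ 2x-1y-3=0] ∩ [|B−(3, 8)|²=5]]
2. B_y = 7  [[BC ⟂ CD ⇒ 2x-1y-3=0] ∩ [|B−(3, 8)|²=5]]
   so B = (5, 7)

B = (5, 7)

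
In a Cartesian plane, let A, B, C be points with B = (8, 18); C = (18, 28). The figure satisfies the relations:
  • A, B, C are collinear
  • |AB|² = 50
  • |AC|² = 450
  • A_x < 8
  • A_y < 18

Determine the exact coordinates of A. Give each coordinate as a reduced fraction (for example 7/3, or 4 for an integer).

1. A_x = 3  [[A, B, C are collinear ⇒ -10x+10y-100=0] ∩ [|A−(8, 18)|²=50]]
2. A_y = 13  [[A, B, C are collinear ⇒ -10x+10y-100=0] ∩ [|A−(8, 18)|²=50]]
   so A = (3, 13)

A = (3, 13)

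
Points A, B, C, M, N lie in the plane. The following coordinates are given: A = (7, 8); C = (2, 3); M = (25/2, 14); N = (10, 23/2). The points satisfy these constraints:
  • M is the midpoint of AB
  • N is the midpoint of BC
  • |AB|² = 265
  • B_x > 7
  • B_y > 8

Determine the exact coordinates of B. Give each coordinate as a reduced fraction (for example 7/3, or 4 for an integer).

B = (18, 20)

1. B_x = 18  [B = 2·M−A = 2·(25/2, 14)−(7, 8)]
2. B_y = 20  [B = 2·M−A = 2·(25/2, 14)−(7, 8)]
   so B = (18, 20)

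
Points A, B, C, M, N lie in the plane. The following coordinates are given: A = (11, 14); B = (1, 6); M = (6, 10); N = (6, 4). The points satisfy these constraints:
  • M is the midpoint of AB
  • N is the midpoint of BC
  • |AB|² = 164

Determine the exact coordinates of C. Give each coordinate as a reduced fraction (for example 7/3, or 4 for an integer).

C = (11, 2)

1. C_x = 11  [C = 2·N−B = 2·(6, 4)−(1, 6)]
2. C_y = 2  [C = 2·N−B = 2·(6, 4)−(1, 6)]
   so C = (11, 2)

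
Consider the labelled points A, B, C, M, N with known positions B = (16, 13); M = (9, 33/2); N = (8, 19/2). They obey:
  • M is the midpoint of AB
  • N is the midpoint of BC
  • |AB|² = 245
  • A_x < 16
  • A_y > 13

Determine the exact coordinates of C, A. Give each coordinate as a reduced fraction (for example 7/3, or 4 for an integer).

C = (0, 6)
A = (2, 20)

1. A_x = 2  [A = 2·M−B = 2·(9, 33/2)−(16, 13)]
2. A_y = 20  [A = 2·M−B = 2·(9, 33/2)−(16, 13)]
   so A = (2, 20)
3. C_x = 0  [C = 2·N−B = 2·(8, 19/2)−(16, 13)]
4. C_y = 6  [C = 2·N−B = 2·(8, 19/2)−(16, 13)]
   so C = (0, 6)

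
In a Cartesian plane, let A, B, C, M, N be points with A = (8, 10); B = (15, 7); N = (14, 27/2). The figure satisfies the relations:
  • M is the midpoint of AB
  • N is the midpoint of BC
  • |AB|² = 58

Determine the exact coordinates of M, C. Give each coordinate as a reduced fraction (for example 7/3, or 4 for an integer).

1. M_x = 23/2  [2·M = A+B = (8, 10)+(15, 7)]
2. M_y = 17/2  [2·M = A+B = (8, 10)+(15, 7)]
   so M = (23/2, 17/2)
3. C_x = 13  [C = 2·N−B = 2·(14, 27/2)−(15, 7)]
4. C_y = 20  [C = 2·N−B = 2·(14, 27/2)−(15, 7)]
   so C = (13, 20)

M = (23/2, 17/2)
C = (13, 20)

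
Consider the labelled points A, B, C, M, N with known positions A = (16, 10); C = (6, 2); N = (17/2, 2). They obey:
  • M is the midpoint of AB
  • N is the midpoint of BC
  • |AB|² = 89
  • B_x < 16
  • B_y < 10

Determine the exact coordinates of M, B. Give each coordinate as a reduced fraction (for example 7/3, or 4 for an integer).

1. B_x = 11  [B = 2·N−C = 2·(17/2, 2)−(6, 2)]
2. B_y = 2  [B = 2·N−C = 2·(17/2, 2)−(6, 2)]
   so B = (11, 2)
3. M_x = 27/2  [2·M = A+B = (16, 10)+(11, 2)]
4. M_y = 6  [2·M = A+B = (16, 10)+(11, 2)]
   so M = (27/2, 6)

M = (27/2, 6)
B = (11, 2)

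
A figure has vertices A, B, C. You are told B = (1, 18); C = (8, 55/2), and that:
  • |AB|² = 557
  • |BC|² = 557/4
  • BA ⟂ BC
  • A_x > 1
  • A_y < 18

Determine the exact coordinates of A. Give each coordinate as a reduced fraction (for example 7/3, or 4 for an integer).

1. A_x = 20  [[BA ⟂ BC ⇒ 7x+19/2y-178=0] ∩ [|A−(1, 18)|²=557]]
2. A_y = 4  [[BA ⟂ BC ⇒ 7x+19/2y-178=0] ∩ [|A−(1, 18)|²=557]]
   so A = (20, 4)

A = (20, 4)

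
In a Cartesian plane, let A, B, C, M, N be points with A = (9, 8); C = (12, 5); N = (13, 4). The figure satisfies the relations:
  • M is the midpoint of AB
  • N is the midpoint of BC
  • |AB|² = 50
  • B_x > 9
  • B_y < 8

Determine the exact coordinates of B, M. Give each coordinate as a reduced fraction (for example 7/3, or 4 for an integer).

1. B_x = 14  [B = 2·N−C = 2·(13, 4)−(12, 5)]
2. B_y = 3  [B = 2·N−C = 2·(13, 4)−(12, 5)]
   so B = (14, 3)
3. M_x = 23/2  [2·M = A+B = (9, 8)+(14, 3)]
4. M_y = 11/2  [2·M = A+B = (9, 8)+(14, 3)]
   so M = (23/2, 11/2)

B = (14, 3)
M = (23/2, 11/2)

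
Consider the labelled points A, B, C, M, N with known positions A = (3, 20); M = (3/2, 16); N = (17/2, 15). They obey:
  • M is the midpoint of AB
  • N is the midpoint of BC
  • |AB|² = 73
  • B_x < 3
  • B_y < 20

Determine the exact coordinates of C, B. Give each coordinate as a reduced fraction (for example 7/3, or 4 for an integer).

C = (17, 18)
B = (0, 12)

1. B_x = 0  [B = 2·M−A = 2·(3/2, 16)−(3, 20)]
2. B_y = 12  [B = 2·M−A = 2·(3/2, 16)−(3, 20)]
   so B = (0, 12)
3. C_x = 17  [C = 2·N−B = 2·(17/2, 15)−(0, 12)]
4. C_y = 18  [C = 2·N−B = 2·(17/2, 15)−(0, 12)]
   so C = (17, 18)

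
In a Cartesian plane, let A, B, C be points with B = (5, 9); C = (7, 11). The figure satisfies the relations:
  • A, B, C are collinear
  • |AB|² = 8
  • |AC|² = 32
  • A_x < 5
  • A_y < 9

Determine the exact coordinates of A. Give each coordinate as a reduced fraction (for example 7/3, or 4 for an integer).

A = (3, 7)

1. A_x = 3  [[A, B, C are collinear ⇒ -2x+2y-8=0] ∩ [|A−(5, 9)|²=8]]
2. A_y = 7  [[A, B, C are collinear ⇒ -2x+2y-8=0] ∩ [|A−(5, 9)|²=8]]
   so A = (3, 7)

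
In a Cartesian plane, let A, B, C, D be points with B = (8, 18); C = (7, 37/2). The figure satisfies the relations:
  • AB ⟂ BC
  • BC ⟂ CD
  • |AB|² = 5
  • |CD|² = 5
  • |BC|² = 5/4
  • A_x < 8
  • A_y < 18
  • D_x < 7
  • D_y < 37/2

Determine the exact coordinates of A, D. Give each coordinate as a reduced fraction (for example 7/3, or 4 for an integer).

A = (7, 16)
D = (6, 33/2)

1. A_x = 7  [[AB ⟂ BC ⇒ 1x-1/2y+1=0] ∩ [|A−(8, 18)|²=5]]
2. A_y = 16  [[AB ⟂ BC ⇒ 1x-1/2y+1=0] ∩ [|A−(8, 18)|²=5]]
   so A = (7, 16)
3. D_x = 6  [[BC ⟂ CD ⇒ -1x+1/2y-9/4=0] ∩ [|D−(7, 37/2)|²=5]]
4. D_y = 33/2  [[BC ⟂ CD ⇒ -1x+1/2y-9/4=0] ∩ [|D−(7, 37/2)|²=5]]
   so D = (6, 33/2)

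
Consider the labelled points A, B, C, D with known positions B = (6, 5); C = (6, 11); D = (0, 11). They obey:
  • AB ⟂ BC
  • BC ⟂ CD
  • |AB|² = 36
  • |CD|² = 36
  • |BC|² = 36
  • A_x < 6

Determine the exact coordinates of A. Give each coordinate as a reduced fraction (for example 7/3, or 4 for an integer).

1. A_x = 0  [[AB ⟂ BC ⇒ -6y+30=0] ∩ [|A−(6, 5)|²=36]]
2. A_y = 5  [[AB ⟂ BC ⇒ -6y+30=0] ∩ [|A−(6, 5)|²=36]]
   so A = (0, 5)

A = (0, 5)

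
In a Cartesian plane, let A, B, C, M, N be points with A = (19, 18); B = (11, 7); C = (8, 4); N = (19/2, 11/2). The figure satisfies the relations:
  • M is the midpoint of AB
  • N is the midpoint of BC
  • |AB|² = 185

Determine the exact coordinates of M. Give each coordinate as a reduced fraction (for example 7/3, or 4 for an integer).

M = (15, 25/2)

1. M_x = 15  [2·M = A+B = (19, 18)+(11, 7)]
2. M_y = 25/2  [2·M = A+B = (19, 18)+(11, 7)]
   so M = (15, 25/2)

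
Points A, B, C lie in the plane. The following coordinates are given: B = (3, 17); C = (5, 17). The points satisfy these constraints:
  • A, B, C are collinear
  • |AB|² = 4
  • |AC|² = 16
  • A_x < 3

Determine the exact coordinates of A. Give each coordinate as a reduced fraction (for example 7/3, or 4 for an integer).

A = (1, 17)

1. A_x = 1  [[A, B, C are collinear ⇒ 2y-34=0] ∩ [|A−(3, 17)|²=4]]
2. A_y = 17  [[A, B, C are collinear ⇒ 2y-34=0] ∩ [|A−(3, 17)|²=4]]
   so A = (1, 17)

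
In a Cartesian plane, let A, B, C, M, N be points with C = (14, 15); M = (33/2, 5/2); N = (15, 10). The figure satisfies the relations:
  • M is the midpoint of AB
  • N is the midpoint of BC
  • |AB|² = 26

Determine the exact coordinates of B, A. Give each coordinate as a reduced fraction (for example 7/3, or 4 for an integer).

1. B_x = 16  [B = 2·N−C = 2·(15, 10)−(14, 15)]
2. B_y = 5  [B = 2·N−C = 2·(15, 10)−(14, 15)]
   so B = (16, 5)
3. A_x = 17  [A = 2·M−B = 2·(33/2, 5/2)−(16, 5)]
4. A_y = 0  [A = 2·M−B = 2·(33/2, 5/2)−(16, 5)]
   so A = (17, 0)

B = (16, 5)
A = (17, 0)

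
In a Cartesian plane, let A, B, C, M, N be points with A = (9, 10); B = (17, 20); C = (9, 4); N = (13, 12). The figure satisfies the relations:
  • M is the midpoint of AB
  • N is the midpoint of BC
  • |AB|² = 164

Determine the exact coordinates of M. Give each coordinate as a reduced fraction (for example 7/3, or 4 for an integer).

1. M_x = 13  [2·M = A+B = (9, 10)+(17, 20)]
2. M_y = 15  [2·M = A+B = (9, 10)+(17, 20)]
   so M = (13, 15)

M = (13, 15)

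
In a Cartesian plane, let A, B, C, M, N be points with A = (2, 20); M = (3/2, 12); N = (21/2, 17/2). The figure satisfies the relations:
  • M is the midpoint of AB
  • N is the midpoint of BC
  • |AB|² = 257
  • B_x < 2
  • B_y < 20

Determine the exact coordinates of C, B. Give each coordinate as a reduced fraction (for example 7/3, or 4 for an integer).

C = (20, 13)
B = (1, 4)

1. B_x = 1  [B = 2·M−A = 2·(3/2, 12)−(2, 20)]
2. B_y = 4  [B = 2·M−A = 2·(3/2, 12)−(2, 20)]
   so B = (1, 4)
3. C_x = 20  [C = 2·N−B = 2·(21/2, 17/2)−(1, 4)]
4. C_y = 13  [C = 2·N−B = 2·(21/2, 17/2)−(1, 4)]
   so C = (20, 13)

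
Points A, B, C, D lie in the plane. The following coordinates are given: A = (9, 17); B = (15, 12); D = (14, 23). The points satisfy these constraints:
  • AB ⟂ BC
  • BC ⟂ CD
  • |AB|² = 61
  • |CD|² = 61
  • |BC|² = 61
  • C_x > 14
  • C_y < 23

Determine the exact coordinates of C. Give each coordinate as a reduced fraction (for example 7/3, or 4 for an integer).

C = (20, 18)

1. C_x = 20  [[AB ⟂ BC ⇒ 6x-5y-30=0] ∩ [|C−(14, 23)|²=61]]
2. C_y = 18  [[AB ⟂ BC ⇒ 6x-5y-30=0] ∩ [|C−(14, 23)|²=61]]
   so C = (20, 18)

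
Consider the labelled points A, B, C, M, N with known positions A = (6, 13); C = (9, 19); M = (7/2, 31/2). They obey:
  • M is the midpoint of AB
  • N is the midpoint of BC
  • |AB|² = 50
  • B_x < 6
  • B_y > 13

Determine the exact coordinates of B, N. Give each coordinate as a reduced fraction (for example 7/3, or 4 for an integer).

1. B_x = 1  [B = 2·M−A = 2·(7/2, 31/2)−(6, 13)]
2. B_y = 18  [B = 2·M−A = 2·(7/2, 31/2)−(6, 13)]
   so B = (1, 18)
3. N_x = 5  [2·N = B+C = (1, 18)+(9, 19)]
4. N_y = 37/2  [2·N = B+C = (1, 18)+(9, 19)]
   so N = (5, 37/2)

B = (1, 18)
N = (5, 37/2)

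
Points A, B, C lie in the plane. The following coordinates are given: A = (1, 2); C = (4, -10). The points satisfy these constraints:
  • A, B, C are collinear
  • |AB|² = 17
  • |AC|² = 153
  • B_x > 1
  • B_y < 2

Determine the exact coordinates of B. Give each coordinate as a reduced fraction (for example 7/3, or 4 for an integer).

B = (2, -2)

1. B_x = 2  [[A, B, C are collinear ⇒ -12x-3y+18=0] ∩ [|B−(1, 2)|²=17]]
2. B_y = -2  [[A, B, C are collinear ⇒ -12x-3y+18=0] ∩ [|B−(1, 2)|²=17]]
   so B = (2, -2)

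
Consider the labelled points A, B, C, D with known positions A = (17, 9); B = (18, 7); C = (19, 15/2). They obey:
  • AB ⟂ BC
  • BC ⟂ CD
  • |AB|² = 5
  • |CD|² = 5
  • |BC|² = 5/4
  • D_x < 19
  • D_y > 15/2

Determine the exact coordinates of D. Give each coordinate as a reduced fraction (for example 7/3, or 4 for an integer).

D = (18, 19/2)

1. D_x = 18  [[BC ⟂ CD ⇒ 1x+1/2y-91/4=0] ∩ [|D−(19, 15/2)|²=5]]
2. D_y = 19/2  [[BC ⟂ CD ⇒ 1x+1/2y-91/4=0] ∩ [|D−(19, 15/2)|²=5]]
   so D = (18, 19/2)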